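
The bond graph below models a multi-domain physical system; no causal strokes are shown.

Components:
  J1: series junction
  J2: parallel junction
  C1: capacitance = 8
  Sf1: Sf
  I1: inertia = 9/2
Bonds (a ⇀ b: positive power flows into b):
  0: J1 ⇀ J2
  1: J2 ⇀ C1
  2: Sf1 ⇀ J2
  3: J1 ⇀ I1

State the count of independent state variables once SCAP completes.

2  (C1, I1 all integral)

bond 2 |Sf1  (source Sf1 imposes f)
bond 1 |J2  (prefer integral on C1)
bond 0 |J1  (0-jn J2 has e-setter on 1)
bond 3 |I1  (only one flow-in slot at J1)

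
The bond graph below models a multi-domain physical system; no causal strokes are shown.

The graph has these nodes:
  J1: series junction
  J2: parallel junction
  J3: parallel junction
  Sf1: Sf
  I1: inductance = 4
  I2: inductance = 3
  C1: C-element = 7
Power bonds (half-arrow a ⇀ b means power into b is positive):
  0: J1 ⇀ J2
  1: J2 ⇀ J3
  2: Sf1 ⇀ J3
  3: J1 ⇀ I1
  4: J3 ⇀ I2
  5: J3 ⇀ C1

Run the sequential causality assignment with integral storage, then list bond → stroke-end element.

b2 |Sf1  (Sf1: flow source, stroke at near end)
b3 |I1  (I1 outputs flow p/I1)
b0 |J1  (J1 flow already set via bond 3)
b1 |J2  (J2: last free bond brings effort in)
b4 |I2  (I2 outputs flow p/I2)
b5 |J3  (J3: last free bond brings effort in)

#0 |J1
#1 |J2
#2 |Sf1
#3 |I1
#4 |I2
#5 |J3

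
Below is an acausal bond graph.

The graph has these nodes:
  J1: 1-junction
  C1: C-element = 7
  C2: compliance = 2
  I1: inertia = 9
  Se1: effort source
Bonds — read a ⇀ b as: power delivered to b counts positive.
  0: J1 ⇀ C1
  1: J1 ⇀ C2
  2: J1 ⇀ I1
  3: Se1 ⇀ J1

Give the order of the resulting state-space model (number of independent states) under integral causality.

β3 stroke→J1  (source Se1 imposes e)
β0 stroke→J1  (C1 outputs effort q/C1)
β1 stroke→J1  (prefer integral on C2)
β2 stroke→I1  (only one flow-in slot at J1)

3  (C1, C2, I1 all integral)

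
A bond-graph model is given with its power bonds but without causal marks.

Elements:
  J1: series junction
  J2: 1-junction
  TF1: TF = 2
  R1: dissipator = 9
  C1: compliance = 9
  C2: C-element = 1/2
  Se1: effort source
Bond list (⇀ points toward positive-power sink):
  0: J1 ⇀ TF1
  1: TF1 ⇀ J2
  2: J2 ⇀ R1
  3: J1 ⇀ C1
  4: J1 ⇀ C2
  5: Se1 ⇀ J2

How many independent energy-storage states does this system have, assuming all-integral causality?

b5 |J2  (Se1 (Se) sets effort on bond)
b3 |J1  (C1 integral (e out))
b4 |J1  (C2: C, integral causality)
b0 |TF1  (J1: last free bond brings flow in)
b1 |J2  (TF1: transformer flips bond 0)
b2 |R1  (only one flow-in slot at J2)

2  (C1, C2 all integral)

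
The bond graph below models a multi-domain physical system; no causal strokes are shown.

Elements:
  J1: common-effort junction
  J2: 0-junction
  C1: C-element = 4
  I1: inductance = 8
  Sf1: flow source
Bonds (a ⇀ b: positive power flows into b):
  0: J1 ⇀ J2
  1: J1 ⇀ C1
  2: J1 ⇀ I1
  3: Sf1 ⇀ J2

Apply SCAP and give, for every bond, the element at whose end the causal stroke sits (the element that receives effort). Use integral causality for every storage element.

β3 stroke at Sf1  (Sf1 fixes flow; stroke at Sf1)
β0 stroke at J2  (only one effort-in slot at J2)
β1 stroke at J1  (C1: C, integral causality)
β2 stroke at I1  (J1 effort already set via bond 1)

b0 |J2
b1 |J1
b2 |I1
b3 |Sf1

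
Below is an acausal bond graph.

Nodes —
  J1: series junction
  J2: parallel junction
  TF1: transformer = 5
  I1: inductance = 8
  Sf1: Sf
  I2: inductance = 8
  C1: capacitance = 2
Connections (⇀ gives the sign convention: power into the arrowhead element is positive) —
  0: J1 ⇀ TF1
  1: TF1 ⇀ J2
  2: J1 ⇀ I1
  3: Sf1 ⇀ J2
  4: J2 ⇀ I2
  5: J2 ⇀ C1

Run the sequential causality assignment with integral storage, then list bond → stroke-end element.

b3 stroke→Sf1  (Sf1 fixes flow; stroke at Sf1)
b2 stroke→I1  (I1 integral (f out))
b0 stroke→J1  (common-f at J1 fixed by 2)
b1 stroke→TF1  (TF1: transformer flips bond 0)
b4 stroke→I2  (I2: I, integral causality)
b5 stroke→J2  (closing 0-jn rule on J2)

β0 stroke at J1
β1 stroke at TF1
β2 stroke at I1
β3 stroke at Sf1
β4 stroke at I2
β5 stroke at J2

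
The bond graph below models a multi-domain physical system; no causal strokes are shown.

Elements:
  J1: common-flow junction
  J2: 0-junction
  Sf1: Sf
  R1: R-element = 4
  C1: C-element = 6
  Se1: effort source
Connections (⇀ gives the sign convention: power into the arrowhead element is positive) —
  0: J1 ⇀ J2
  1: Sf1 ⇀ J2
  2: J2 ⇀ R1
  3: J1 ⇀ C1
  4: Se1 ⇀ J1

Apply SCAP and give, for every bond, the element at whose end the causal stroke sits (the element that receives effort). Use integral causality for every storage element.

β0 stroke→J2
β1 stroke→Sf1
β2 stroke→R1
β3 stroke→J1
β4 stroke→J1

#1 stroke at Sf1  (Sf1 (Sf) sets flow on bond)
#4 stroke at J1  (source Se1 imposes e)
#3 stroke at J1  (C1 outputs effort q/C1)
#0 stroke at J2  (J1: last free bond brings flow in)
#2 stroke at R1  (0-jn J2 has e-setter on 0)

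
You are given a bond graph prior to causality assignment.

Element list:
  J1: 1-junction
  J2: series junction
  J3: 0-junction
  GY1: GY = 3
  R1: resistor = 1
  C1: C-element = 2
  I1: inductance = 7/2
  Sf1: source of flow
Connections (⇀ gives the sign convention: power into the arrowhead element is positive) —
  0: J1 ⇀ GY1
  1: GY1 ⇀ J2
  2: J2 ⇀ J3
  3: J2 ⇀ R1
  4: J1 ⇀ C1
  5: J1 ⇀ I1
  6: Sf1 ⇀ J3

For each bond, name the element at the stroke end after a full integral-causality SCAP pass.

β6 stroke at Sf1  (Sf1: flow source, stroke at near end)
β2 stroke at J3  (J3 needs exactly one e-in)
β1 stroke at J2  (common-f at J2 fixed by 2)
β3 stroke at J2  (1-jn J2 has f-setter on 2)
β0 stroke at J1  (through GY1, causality inverts; strokes same side of GY1)
β4 stroke at J1  (C1: C, integral causality)
β5 stroke at I1  (J1: last free bond brings flow in)

b0 →J1
b1 →J2
b2 →J3
b3 →J2
b4 →J1
b5 →I1
b6 →Sf1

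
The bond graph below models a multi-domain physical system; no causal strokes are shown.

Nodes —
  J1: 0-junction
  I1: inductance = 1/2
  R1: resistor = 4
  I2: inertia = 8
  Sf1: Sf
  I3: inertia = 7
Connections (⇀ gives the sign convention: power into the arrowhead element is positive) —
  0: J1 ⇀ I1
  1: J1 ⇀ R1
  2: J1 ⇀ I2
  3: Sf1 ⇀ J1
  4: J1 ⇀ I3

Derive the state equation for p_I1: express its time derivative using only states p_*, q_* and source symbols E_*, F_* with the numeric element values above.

dp_I1/dt = 4*F_Sf1 - 8*p_I1 - p_I2/2 - 4*p_I3/7

b3 |Sf1  (Sf1 (Sf) sets flow on bond)
b0 |I1  (I1 outputs flow p/I1)
b2 |I2  (I2 integral (f out))
b4 |I3  (I3: I, integral causality)
b1 |J1  (J1 needs exactly one e-in)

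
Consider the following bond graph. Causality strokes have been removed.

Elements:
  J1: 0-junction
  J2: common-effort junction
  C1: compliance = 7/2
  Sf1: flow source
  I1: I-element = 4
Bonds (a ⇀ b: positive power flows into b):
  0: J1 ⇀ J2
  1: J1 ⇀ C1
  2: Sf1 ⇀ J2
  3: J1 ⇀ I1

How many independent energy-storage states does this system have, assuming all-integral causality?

2  (C1, I1 all integral)

b2 →Sf1  (source Sf1 imposes f)
b0 →J2  (closing 0-jn rule on J2)
b1 →J1  (C1 integral (e out))
b3 →I1  (common-e at J1 fixed by 1)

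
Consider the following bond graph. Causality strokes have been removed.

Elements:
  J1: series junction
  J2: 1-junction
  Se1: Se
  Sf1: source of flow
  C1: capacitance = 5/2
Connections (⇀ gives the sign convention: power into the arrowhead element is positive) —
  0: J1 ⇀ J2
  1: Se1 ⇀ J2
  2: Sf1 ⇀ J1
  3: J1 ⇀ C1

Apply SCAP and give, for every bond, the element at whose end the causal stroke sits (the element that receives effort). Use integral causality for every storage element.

b0 |J1
b1 |J2
b2 |Sf1
b3 |J1

#1 stroke→J2  (Se1 (Se) sets effort on bond)
#2 stroke→Sf1  (Sf1 fixes flow; stroke at Sf1)
#0 stroke→J1  (1-jn J1 has f-setter on 2)
#3 stroke→J1  (J1 flow already set via bond 2)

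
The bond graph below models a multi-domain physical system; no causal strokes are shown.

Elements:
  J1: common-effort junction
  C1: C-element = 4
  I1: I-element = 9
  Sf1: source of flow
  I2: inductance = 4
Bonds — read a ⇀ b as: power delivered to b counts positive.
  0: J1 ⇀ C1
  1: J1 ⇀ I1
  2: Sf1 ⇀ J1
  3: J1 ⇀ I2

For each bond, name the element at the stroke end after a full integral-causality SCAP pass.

bond 0 →J1
bond 1 →I1
bond 2 →Sf1
bond 3 →I2

β2 →Sf1  (Sf1: flow source, stroke at near end)
β0 →J1  (prefer integral on C1)
β1 →I1  (0-jn J1 has e-setter on 0)
β3 →I2  (0-jn J1 has e-setter on 0)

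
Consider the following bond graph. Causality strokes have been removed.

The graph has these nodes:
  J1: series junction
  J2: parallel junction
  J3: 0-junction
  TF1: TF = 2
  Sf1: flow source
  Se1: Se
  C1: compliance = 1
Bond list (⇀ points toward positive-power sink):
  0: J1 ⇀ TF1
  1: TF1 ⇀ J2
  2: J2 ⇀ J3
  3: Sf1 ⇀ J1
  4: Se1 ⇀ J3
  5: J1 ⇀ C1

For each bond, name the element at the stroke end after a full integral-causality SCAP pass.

bond 3 stroke at Sf1  (Sf1 fixes flow; stroke at Sf1)
bond 4 stroke at J3  (Se1 (Se) sets effort on bond)
bond 0 stroke at J1  (J1 flow already set via bond 3)
bond 5 stroke at J1  (J1 flow already set via bond 3)
bond 2 stroke at J2  (common-e at J3 fixed by 4)
bond 1 stroke at TF1  (through TF1, causality passes straight; one stroke at TF1)

#0 stroke→J1
#1 stroke→TF1
#2 stroke→J2
#3 stroke→Sf1
#4 stroke→J3
#5 stroke→J1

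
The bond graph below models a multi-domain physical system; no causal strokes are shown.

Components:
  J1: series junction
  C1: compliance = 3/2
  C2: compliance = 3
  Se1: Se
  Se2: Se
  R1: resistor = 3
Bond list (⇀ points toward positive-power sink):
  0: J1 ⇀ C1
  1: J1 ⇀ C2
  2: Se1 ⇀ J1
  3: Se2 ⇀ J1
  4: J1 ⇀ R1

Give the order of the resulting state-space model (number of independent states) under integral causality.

bond 2 stroke at J1  (Se1 fixes effort; stroke away)
bond 3 stroke at J1  (Se2 fixes effort; stroke away)
bond 0 stroke at J1  (C1 integral (e out))
bond 1 stroke at J1  (C2 integral (e out))
bond 4 stroke at R1  (closing 1-jn rule on J1)

2  (C1, C2 all integral)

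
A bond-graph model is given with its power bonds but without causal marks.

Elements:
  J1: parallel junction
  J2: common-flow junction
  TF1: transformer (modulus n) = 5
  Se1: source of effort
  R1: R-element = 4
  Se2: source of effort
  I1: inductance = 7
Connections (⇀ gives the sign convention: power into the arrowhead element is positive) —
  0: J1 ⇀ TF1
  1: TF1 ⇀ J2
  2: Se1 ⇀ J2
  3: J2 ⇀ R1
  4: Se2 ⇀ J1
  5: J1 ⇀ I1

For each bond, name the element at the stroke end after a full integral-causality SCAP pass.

bond 0 stroke at TF1
bond 1 stroke at J2
bond 2 stroke at J2
bond 3 stroke at R1
bond 4 stroke at J1
bond 5 stroke at I1

#2 stroke→J2  (Se1: effort source, stroke at far end)
#4 stroke→J1  (source Se2 imposes e)
#0 stroke→TF1  (J1 effort already set via bond 4)
#5 stroke→I1  (common-e at J1 fixed by 4)
#1 stroke→J2  (TF1 one-in-one-out from 0)
#3 stroke→R1  (J2 needs exactly one f-in)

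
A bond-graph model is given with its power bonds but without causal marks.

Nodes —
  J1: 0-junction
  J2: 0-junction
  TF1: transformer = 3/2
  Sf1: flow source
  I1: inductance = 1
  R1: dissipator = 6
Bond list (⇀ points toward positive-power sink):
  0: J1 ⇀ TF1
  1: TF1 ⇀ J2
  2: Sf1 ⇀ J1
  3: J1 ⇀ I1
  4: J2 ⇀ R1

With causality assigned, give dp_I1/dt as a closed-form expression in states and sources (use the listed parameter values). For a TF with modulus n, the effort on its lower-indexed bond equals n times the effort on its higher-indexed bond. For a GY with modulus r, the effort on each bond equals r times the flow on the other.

bond 2 stroke at Sf1  (Sf1: flow source, stroke at near end)
bond 3 stroke at I1  (prefer integral on I1)
bond 0 stroke at J1  (J1 needs exactly one e-in)
bond 1 stroke at TF1  (TF1 one-in-one-out from 0)
bond 4 stroke at J2  (only one effort-in slot at J2)

dp_I1/dt = 27*F_Sf1/2 - 27*p_I1/2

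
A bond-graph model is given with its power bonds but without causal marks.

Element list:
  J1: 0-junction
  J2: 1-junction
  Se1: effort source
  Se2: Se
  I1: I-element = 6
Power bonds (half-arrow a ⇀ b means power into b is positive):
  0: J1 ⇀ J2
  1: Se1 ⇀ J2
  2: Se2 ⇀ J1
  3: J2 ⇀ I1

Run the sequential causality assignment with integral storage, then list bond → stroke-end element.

#1 |J2  (source Se1 imposes e)
#2 |J1  (Se2: effort source, stroke at far end)
#0 |J2  (J1: bond 2 brought effort, rest push out)
#3 |I1  (only one flow-in slot at J2)

b0 →J2
b1 →J2
b2 →J1
b3 →I1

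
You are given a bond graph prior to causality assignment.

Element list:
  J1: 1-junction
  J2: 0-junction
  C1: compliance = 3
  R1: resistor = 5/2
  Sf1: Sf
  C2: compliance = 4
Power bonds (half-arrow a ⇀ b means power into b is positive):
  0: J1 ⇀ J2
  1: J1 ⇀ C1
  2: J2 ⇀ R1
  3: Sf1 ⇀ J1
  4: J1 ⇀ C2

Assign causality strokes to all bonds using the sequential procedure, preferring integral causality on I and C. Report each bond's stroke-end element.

β0 →J1
β1 →J1
β2 →J2
β3 →Sf1
β4 →J1

bond 3 stroke at Sf1  (Sf1 fixes flow; stroke at Sf1)
bond 0 stroke at J1  (J1 flow already set via bond 3)
bond 1 stroke at J1  (common-f at J1 fixed by 3)
bond 4 stroke at J1  (common-f at J1 fixed by 3)
bond 2 stroke at J2  (closing 0-jn rule on J2)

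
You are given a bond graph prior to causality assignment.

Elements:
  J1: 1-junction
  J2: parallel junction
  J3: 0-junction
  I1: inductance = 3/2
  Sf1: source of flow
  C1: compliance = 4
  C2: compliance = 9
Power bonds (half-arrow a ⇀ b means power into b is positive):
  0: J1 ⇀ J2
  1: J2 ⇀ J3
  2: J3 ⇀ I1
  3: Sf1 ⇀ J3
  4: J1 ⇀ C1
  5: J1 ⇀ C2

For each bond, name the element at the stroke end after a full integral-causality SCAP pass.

bond 0 →J2
bond 1 →J3
bond 2 →I1
bond 3 →Sf1
bond 4 →J1
bond 5 →J1

b3 →Sf1  (Sf1 (Sf) sets flow on bond)
b2 →I1  (prefer integral on I1)
b1 →J3  (only one effort-in slot at J3)
b0 →J2  (J2: last free bond brings effort in)
b4 →J1  (J1 flow already set via bond 0)
b5 →J1  (1-jn J1 has f-setter on 0)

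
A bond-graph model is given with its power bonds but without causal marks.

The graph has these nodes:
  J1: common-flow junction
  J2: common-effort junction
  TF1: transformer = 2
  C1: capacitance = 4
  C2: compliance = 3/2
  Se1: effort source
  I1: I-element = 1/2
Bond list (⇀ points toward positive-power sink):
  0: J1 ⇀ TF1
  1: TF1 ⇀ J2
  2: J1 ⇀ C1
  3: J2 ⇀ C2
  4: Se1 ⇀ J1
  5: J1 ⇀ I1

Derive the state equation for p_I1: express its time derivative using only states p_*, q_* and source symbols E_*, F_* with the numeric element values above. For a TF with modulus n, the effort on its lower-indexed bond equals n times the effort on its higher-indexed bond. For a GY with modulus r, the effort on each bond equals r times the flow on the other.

β4 |J1  (source Se1 imposes e)
β2 |J1  (C1 outputs effort q/C1)
β3 |J2  (prefer integral on C2)
β1 |TF1  (0-jn J2 has e-setter on 3)
β0 |J1  (TF1: transformer flips bond 1)
β5 |I1  (closing 1-jn rule on J1)

dp_I1/dt = E_Se1 - q_C1/4 - 4*q_C2/3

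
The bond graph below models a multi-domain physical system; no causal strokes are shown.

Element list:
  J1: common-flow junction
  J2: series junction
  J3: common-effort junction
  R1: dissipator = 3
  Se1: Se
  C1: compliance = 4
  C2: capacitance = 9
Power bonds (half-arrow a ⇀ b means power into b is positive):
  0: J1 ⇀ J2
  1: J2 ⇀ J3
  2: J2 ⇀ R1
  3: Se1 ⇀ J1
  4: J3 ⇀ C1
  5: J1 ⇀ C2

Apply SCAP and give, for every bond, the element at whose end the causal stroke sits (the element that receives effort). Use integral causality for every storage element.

β3 |J1  (Se1 (Se) sets effort on bond)
β4 |J3  (prefer integral on C1)
β1 |J2  (common-e at J3 fixed by 4)
β5 |J1  (C2: C, integral causality)
β0 |J2  (J1: last free bond brings flow in)
β2 |R1  (J2 needs exactly one f-in)

bond 0 stroke→J2
bond 1 stroke→J2
bond 2 stroke→R1
bond 3 stroke→J1
bond 4 stroke→J3
bond 5 stroke→J1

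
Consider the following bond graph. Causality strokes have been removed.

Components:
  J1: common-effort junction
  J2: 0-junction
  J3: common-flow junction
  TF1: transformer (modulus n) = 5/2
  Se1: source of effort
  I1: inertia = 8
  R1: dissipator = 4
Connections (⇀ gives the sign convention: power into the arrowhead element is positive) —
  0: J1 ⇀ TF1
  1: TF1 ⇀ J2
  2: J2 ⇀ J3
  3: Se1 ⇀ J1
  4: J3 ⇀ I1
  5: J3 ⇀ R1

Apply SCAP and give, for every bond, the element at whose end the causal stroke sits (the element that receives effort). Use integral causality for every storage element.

β0 stroke→TF1
β1 stroke→J2
β2 stroke→J3
β3 stroke→J1
β4 stroke→I1
β5 stroke→J3

bond 3 |J1  (Se1 fixes effort; stroke away)
bond 0 |TF1  (0-jn J1 has e-setter on 3)
bond 1 |J2  (TF1 one-in-one-out from 0)
bond 2 |J3  (J2: bond 1 brought effort, rest push out)
bond 4 |I1  (prefer integral on I1)
bond 5 |J3  (J3 flow already set via bond 4)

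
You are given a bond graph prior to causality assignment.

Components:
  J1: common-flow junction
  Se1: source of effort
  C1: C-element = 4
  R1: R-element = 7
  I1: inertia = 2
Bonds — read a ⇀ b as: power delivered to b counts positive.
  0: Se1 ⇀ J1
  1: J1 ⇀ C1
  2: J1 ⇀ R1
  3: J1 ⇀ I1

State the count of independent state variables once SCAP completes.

2  (C1, I1 all integral)

#0 stroke at J1  (source Se1 imposes e)
#1 stroke at J1  (C1 outputs effort q/C1)
#3 stroke at I1  (I1 outputs flow p/I1)
#2 stroke at J1  (J1 flow already set via bond 3)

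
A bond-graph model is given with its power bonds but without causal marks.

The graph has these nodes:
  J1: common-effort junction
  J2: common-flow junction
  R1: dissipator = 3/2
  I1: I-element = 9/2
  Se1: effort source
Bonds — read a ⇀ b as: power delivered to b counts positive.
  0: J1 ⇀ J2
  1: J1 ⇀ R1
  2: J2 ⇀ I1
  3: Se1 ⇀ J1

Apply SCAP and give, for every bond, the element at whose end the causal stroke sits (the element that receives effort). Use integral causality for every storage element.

β0 stroke→J2
β1 stroke→R1
β2 stroke→I1
β3 stroke→J1

β3 |J1  (Se1: effort source, stroke at far end)
β0 |J2  (0-jn J1 has e-setter on 3)
β1 |R1  (J1: bond 3 brought effort, rest push out)
β2 |I1  (only one flow-in slot at J2)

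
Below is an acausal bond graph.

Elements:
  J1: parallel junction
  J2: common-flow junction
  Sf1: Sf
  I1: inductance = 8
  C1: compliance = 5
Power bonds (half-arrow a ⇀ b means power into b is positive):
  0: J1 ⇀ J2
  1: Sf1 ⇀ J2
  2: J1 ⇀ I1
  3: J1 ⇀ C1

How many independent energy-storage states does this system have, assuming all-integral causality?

bond 1 →Sf1  (Sf1: flow source, stroke at near end)
bond 0 →J2  (J2 flow already set via bond 1)
bond 2 →I1  (I1: I, integral causality)
bond 3 →J1  (J1 needs exactly one e-in)

2  (C1, I1 all integral)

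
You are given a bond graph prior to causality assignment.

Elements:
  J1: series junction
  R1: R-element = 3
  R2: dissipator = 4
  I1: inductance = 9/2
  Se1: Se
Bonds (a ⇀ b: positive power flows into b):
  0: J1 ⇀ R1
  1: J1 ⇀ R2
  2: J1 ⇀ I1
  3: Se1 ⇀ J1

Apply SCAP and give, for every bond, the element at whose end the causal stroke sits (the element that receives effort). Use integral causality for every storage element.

bond 3 stroke at J1  (Se1: effort source, stroke at far end)
bond 2 stroke at I1  (I1: I, integral causality)
bond 0 stroke at J1  (J1: bond 2 brought flow, rest push out)
bond 1 stroke at J1  (J1: bond 2 brought flow, rest push out)

b0 stroke→J1
b1 stroke→J1
b2 stroke→I1
b3 stroke→J1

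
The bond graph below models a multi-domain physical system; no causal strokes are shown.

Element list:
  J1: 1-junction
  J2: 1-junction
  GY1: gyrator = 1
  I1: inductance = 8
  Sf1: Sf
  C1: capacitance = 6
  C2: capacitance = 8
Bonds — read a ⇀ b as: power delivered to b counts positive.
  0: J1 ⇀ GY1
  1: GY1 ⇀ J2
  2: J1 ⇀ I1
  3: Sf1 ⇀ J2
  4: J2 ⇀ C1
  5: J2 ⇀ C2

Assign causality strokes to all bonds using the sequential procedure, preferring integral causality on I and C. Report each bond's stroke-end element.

#0 |J1
#1 |J2
#2 |I1
#3 |Sf1
#4 |J2
#5 |J2

bond 3 stroke→Sf1  (Sf1 (Sf) sets flow on bond)
bond 1 stroke→J2  (J2 flow already set via bond 3)
bond 4 stroke→J2  (J2: bond 3 brought flow, rest push out)
bond 5 stroke→J2  (J2 flow already set via bond 3)
bond 0 stroke→J1  (GY1 both-in/both-out from 1)
bond 2 stroke→I1  (closing 1-jn rule on J1)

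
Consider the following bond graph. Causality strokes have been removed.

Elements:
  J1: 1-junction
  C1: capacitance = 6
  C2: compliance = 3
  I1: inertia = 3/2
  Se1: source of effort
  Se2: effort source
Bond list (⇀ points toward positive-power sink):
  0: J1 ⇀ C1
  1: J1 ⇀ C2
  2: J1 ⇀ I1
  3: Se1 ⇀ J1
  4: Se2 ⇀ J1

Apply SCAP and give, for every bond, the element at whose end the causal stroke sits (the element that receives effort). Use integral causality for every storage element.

bond 3 stroke at J1  (Se1 fixes effort; stroke away)
bond 4 stroke at J1  (Se2 (Se) sets effort on bond)
bond 0 stroke at J1  (C1 integral (e out))
bond 1 stroke at J1  (C2 integral (e out))
bond 2 stroke at I1  (only one flow-in slot at J1)

#0 stroke→J1
#1 stroke→J1
#2 stroke→I1
#3 stroke→J1
#4 stroke→J1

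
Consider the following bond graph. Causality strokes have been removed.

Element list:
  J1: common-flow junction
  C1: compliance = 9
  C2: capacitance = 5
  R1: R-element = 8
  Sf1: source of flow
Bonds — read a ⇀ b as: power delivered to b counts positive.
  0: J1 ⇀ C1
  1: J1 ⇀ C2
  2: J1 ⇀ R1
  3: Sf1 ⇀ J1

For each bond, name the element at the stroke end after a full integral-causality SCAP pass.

b0 |J1
b1 |J1
b2 |J1
b3 |Sf1

#3 |Sf1  (source Sf1 imposes f)
#0 |J1  (common-f at J1 fixed by 3)
#1 |J1  (J1 flow already set via bond 3)
#2 |J1  (J1 flow already set via bond 3)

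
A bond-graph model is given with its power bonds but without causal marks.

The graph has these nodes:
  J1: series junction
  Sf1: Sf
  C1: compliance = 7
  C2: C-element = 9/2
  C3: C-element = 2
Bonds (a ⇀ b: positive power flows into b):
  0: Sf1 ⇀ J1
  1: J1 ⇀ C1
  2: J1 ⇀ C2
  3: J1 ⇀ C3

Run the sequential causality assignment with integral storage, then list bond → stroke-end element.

b0 |Sf1
b1 |J1
b2 |J1
b3 |J1

bond 0 stroke→Sf1  (Sf1 fixes flow; stroke at Sf1)
bond 1 stroke→J1  (J1: bond 0 brought flow, rest push out)
bond 2 stroke→J1  (J1 flow already set via bond 0)
bond 3 stroke→J1  (1-jn J1 has f-setter on 0)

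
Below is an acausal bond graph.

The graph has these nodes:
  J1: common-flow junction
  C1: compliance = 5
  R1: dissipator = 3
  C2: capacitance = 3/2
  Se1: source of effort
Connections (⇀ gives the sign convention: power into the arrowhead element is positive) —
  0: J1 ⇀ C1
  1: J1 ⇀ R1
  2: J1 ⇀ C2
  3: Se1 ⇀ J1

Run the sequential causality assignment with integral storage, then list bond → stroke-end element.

b3 stroke→J1  (source Se1 imposes e)
b0 stroke→J1  (C1 outputs effort q/C1)
b2 stroke→J1  (prefer integral on C2)
b1 stroke→R1  (J1 needs exactly one f-in)

#0 |J1
#1 |R1
#2 |J1
#3 |J1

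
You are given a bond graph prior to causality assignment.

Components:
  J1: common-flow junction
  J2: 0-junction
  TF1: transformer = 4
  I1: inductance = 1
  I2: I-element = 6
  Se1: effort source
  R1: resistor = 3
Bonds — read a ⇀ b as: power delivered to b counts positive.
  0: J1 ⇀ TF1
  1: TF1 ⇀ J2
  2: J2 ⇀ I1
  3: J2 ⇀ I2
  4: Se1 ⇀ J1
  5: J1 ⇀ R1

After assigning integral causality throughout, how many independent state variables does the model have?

b4 |J1  (Se1: effort source, stroke at far end)
b2 |I1  (I1: I, integral causality)
b3 |I2  (I2 integral (f out))
b1 |J2  (J2: last free bond brings effort in)
b0 |TF1  (through TF1, causality passes straight; one stroke at TF1)
b5 |J1  (common-f at J1 fixed by 0)

2  (I1, I2 all integral)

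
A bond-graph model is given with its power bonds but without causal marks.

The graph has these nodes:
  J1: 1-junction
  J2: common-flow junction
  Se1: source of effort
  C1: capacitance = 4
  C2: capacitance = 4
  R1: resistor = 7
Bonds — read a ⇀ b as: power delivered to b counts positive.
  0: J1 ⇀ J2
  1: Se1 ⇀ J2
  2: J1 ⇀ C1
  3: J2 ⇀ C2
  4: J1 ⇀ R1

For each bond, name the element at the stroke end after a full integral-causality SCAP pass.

#1 stroke at J2  (Se1: effort source, stroke at far end)
#2 stroke at J1  (C1 integral (e out))
#3 stroke at J2  (C2 outputs effort q/C2)
#0 stroke at J1  (closing 1-jn rule on J2)
#4 stroke at R1  (only one flow-in slot at J1)

bond 0 stroke at J1
bond 1 stroke at J2
bond 2 stroke at J1
bond 3 stroke at J2
bond 4 stroke at R1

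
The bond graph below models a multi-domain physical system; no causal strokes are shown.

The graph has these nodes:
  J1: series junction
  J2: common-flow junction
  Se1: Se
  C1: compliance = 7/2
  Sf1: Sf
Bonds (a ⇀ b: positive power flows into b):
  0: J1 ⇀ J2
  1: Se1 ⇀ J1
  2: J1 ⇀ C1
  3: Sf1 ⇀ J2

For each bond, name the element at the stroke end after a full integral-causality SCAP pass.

#1 →J1  (source Se1 imposes e)
#3 →Sf1  (Sf1 fixes flow; stroke at Sf1)
#0 →J2  (J2 flow already set via bond 3)
#2 →J1  (common-f at J1 fixed by 0)

β0 |J2
β1 |J1
β2 |J1
β3 |Sf1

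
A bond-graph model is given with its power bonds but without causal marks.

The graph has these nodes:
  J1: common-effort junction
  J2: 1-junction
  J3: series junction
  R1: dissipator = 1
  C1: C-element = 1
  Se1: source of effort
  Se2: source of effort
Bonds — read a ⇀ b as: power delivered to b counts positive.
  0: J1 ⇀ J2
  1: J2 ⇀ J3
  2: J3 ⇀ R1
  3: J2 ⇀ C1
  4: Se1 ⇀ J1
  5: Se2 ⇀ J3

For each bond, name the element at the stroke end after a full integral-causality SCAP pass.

b4 |J1  (source Se1 imposes e)
b5 |J3  (Se2 fixes effort; stroke away)
b0 |J2  (J1: bond 4 brought effort, rest push out)
b3 |J2  (C1: C, integral causality)
b1 |J3  (only one flow-in slot at J2)
b2 |R1  (J3 needs exactly one f-in)

#0 |J2
#1 |J3
#2 |R1
#3 |J2
#4 |J1
#5 |J3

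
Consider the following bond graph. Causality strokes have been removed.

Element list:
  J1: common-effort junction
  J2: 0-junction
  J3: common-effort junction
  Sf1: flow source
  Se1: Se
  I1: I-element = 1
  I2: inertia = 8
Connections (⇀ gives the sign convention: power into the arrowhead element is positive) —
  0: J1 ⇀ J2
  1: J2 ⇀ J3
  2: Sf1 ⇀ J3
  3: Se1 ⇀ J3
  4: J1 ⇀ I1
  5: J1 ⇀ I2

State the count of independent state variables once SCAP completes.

β2 stroke at Sf1  (source Sf1 imposes f)
β3 stroke at J3  (source Se1 imposes e)
β1 stroke at J2  (0-jn J3 has e-setter on 3)
β0 stroke at J1  (J2: bond 1 brought effort, rest push out)
β4 stroke at I1  (J1: bond 0 brought effort, rest push out)
β5 stroke at I2  (J1: bond 0 brought effort, rest push out)

2  (I1, I2 all integral)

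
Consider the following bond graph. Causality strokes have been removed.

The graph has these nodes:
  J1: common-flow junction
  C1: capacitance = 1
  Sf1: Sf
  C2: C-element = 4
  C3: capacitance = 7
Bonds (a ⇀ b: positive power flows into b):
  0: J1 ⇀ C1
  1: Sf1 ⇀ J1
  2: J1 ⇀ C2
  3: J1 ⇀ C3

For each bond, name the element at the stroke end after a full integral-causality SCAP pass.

β1 →Sf1  (Sf1 (Sf) sets flow on bond)
β0 →J1  (J1: bond 1 brought flow, rest push out)
β2 →J1  (J1 flow already set via bond 1)
β3 →J1  (J1: bond 1 brought flow, rest push out)

#0 stroke at J1
#1 stroke at Sf1
#2 stroke at J1
#3 stroke at J1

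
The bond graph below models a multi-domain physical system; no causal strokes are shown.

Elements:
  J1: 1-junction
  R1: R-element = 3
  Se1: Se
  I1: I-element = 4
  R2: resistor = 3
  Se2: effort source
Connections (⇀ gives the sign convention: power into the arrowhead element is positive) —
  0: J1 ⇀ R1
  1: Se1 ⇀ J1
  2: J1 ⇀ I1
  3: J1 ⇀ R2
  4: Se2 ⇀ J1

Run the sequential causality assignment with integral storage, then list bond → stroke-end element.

bond 1 |J1  (Se1 fixes effort; stroke away)
bond 4 |J1  (Se2: effort source, stroke at far end)
bond 2 |I1  (I1: I, integral causality)
bond 0 |J1  (J1 flow already set via bond 2)
bond 3 |J1  (J1 flow already set via bond 2)

bond 0 stroke at J1
bond 1 stroke at J1
bond 2 stroke at I1
bond 3 stroke at J1
bond 4 stroke at J1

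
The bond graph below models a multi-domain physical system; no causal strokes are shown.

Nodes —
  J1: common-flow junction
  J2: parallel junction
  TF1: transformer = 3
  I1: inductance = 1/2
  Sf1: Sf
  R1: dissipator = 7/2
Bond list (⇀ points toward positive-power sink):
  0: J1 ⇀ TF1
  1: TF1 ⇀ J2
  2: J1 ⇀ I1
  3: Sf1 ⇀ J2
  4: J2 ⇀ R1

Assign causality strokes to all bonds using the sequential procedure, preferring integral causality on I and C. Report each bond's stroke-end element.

b0 stroke at J1
b1 stroke at TF1
b2 stroke at I1
b3 stroke at Sf1
b4 stroke at J2

bond 3 stroke at Sf1  (Sf1 (Sf) sets flow on bond)
bond 2 stroke at I1  (I1: I, integral causality)
bond 0 stroke at J1  (J1 flow already set via bond 2)
bond 1 stroke at TF1  (through TF1, causality passes straight; one stroke at TF1)
bond 4 stroke at J2  (closing 0-jn rule on J2)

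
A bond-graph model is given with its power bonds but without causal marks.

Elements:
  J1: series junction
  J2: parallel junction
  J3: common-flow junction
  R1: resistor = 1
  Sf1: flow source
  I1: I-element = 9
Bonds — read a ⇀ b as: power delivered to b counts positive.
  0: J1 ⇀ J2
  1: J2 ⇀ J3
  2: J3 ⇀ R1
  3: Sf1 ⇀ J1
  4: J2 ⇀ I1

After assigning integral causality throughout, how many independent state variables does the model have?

1  (I1 all integral)

#3 stroke at Sf1  (Sf1 (Sf) sets flow on bond)
#0 stroke at J1  (J1: bond 3 brought flow, rest push out)
#4 stroke at I1  (I1: I, integral causality)
#1 stroke at J2  (J2 needs exactly one e-in)
#2 stroke at J3  (J3: bond 1 brought flow, rest push out)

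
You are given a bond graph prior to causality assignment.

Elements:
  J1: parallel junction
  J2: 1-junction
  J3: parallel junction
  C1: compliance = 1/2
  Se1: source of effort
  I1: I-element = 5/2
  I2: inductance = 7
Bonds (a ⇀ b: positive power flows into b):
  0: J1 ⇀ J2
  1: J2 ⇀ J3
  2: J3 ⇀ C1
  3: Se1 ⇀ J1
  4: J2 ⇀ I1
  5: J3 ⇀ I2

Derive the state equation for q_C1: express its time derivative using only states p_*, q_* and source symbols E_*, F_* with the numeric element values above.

dq_C1/dt = 2*p_I1/5 - p_I2/7

bond 3 →J1  (Se1: effort source, stroke at far end)
bond 0 →J2  (J1 effort already set via bond 3)
bond 2 →J3  (prefer integral on C1)
bond 1 →J2  (J3: bond 2 brought effort, rest push out)
bond 5 →I2  (J3: bond 2 brought effort, rest push out)
bond 4 →I1  (closing 1-jn rule on J2)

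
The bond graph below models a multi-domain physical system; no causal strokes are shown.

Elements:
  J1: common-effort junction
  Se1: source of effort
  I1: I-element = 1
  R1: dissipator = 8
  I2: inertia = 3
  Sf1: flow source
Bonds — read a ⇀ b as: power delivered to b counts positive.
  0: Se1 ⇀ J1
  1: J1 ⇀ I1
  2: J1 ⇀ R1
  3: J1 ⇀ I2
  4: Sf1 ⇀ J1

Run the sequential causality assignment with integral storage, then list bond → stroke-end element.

β0 stroke→J1  (source Se1 imposes e)
β4 stroke→Sf1  (Sf1: flow source, stroke at near end)
β1 stroke→I1  (J1 effort already set via bond 0)
β2 stroke→R1  (common-e at J1 fixed by 0)
β3 stroke→I2  (J1: bond 0 brought effort, rest push out)

b0 |J1
b1 |I1
b2 |R1
b3 |I2
b4 |Sf1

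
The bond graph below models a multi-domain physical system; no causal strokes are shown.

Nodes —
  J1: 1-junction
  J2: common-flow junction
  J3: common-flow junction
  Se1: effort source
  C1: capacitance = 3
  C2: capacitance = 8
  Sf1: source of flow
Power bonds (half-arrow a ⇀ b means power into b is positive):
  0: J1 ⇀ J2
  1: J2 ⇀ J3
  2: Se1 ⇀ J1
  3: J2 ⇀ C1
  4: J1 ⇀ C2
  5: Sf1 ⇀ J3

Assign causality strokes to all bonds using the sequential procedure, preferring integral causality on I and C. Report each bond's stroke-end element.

b2 stroke at J1  (Se1 (Se) sets effort on bond)
b5 stroke at Sf1  (Sf1: flow source, stroke at near end)
b1 stroke at J3  (J3: bond 5 brought flow, rest push out)
b0 stroke at J2  (J2: bond 1 brought flow, rest push out)
b3 stroke at J2  (1-jn J2 has f-setter on 1)
b4 stroke at J1  (1-jn J1 has f-setter on 0)

β0 stroke at J2
β1 stroke at J3
β2 stroke at J1
β3 stroke at J2
β4 stroke at J1
β5 stroke at Sf1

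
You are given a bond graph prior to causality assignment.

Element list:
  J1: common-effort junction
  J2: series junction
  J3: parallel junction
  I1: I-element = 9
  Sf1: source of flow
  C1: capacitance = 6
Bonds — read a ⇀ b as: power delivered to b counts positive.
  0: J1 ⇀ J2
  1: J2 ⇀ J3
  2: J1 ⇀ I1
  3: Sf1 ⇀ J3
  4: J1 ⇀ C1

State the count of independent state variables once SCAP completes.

#3 →Sf1  (Sf1 fixes flow; stroke at Sf1)
#1 →J3  (J3 needs exactly one e-in)
#0 →J2  (1-jn J2 has f-setter on 1)
#2 →I1  (I1 outputs flow p/I1)
#4 →J1  (J1: last free bond brings effort in)

2  (C1, I1 all integral)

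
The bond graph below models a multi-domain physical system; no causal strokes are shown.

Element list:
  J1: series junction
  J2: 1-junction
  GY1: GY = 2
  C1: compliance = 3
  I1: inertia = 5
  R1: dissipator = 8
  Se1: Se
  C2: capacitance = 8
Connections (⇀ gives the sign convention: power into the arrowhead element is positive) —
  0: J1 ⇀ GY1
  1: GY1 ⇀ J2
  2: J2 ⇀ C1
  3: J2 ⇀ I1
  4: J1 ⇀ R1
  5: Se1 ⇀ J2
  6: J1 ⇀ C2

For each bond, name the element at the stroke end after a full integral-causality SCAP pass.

b5 stroke at J2  (source Se1 imposes e)
b2 stroke at J2  (C1: C, integral causality)
b3 stroke at I1  (I1 integral (f out))
b1 stroke at J2  (J2: bond 3 brought flow, rest push out)
b0 stroke at J1  (through GY1, causality inverts; strokes same side of GY1)
b6 stroke at J1  (C2 integral (e out))
b4 stroke at R1  (closing 1-jn rule on J1)

#0 |J1
#1 |J2
#2 |J2
#3 |I1
#4 |R1
#5 |J2
#6 |J1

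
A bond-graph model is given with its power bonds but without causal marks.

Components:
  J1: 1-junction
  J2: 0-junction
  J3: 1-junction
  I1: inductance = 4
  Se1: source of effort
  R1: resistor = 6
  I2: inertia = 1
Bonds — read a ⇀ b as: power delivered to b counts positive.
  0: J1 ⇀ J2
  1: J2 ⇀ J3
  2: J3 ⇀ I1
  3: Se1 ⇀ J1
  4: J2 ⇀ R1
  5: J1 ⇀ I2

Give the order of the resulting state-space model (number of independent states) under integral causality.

2  (I1, I2 all integral)

b3 →J1  (Se1 fixes effort; stroke away)
b2 →I1  (I1 integral (f out))
b1 →J3  (1-jn J3 has f-setter on 2)
b5 →I2  (I2: I, integral causality)
b0 →J1  (1-jn J1 has f-setter on 5)
b4 →J2  (closing 0-jn rule on J2)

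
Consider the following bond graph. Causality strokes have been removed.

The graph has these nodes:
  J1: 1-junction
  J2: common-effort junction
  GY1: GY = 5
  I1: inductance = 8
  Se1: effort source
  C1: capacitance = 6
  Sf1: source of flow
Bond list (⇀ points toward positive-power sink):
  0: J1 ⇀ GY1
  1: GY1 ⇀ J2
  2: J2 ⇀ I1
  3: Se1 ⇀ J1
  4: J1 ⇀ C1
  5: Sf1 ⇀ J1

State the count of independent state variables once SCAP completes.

2  (C1, I1 all integral)

b3 |J1  (Se1 (Se) sets effort on bond)
b5 |Sf1  (Sf1: flow source, stroke at near end)
b0 |J1  (J1 flow already set via bond 5)
b4 |J1  (1-jn J1 has f-setter on 5)
b1 |J2  (GY1: gyrator matches bond 0)
b2 |I1  (0-jn J2 has e-setter on 1)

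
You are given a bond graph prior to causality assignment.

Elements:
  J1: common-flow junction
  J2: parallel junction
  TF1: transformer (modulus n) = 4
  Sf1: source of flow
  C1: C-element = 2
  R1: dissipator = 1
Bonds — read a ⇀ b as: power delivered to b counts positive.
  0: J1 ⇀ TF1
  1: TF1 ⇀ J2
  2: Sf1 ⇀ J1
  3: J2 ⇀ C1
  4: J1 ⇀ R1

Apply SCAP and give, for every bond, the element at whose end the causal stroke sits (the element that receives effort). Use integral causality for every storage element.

bond 0 stroke at J1
bond 1 stroke at TF1
bond 2 stroke at Sf1
bond 3 stroke at J2
bond 4 stroke at J1

bond 2 stroke→Sf1  (source Sf1 imposes f)
bond 0 stroke→J1  (common-f at J1 fixed by 2)
bond 4 stroke→J1  (J1: bond 2 brought flow, rest push out)
bond 1 stroke→TF1  (through TF1, causality passes straight; one stroke at TF1)
bond 3 stroke→J2  (J2 needs exactly one e-in)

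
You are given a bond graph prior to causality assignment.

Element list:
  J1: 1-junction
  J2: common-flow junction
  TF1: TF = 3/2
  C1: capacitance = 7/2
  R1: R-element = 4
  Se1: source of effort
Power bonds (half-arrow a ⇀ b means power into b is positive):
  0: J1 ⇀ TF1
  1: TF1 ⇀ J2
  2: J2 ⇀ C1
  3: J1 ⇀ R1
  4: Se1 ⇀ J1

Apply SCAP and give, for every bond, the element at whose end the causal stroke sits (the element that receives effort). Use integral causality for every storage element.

#4 stroke→J1  (source Se1 imposes e)
#2 stroke→J2  (prefer integral on C1)
#1 stroke→TF1  (only one flow-in slot at J2)
#0 stroke→J1  (TF TF1: opposite of bond 1)
#3 stroke→R1  (closing 1-jn rule on J1)

b0 →J1
b1 →TF1
b2 →J2
b3 →R1
b4 →J1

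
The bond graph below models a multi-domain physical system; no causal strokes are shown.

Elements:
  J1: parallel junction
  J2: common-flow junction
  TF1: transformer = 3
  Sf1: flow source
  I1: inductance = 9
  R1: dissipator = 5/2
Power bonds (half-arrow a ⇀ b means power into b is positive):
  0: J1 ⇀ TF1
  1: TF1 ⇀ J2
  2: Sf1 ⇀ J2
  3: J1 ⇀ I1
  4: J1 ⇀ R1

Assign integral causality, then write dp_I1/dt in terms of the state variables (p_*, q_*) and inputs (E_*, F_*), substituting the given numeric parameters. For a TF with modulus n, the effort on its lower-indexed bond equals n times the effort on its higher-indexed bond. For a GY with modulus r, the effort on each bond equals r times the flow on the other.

#2 →Sf1  (Sf1: flow source, stroke at near end)
#1 →J2  (common-f at J2 fixed by 2)
#0 →TF1  (TF1 one-in-one-out from 1)
#3 →I1  (I1 integral (f out))
#4 →J1  (closing 0-jn rule on J1)

dp_I1/dt = -5*F_Sf1/6 - 5*p_I1/18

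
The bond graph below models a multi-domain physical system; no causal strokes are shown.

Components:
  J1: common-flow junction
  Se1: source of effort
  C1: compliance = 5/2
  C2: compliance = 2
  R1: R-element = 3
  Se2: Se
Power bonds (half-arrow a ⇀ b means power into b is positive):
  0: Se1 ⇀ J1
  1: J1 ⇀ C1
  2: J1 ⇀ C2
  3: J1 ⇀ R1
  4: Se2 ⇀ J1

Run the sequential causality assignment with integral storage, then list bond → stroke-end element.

#0 stroke at J1  (Se1 fixes effort; stroke away)
#4 stroke at J1  (source Se2 imposes e)
#1 stroke at J1  (C1 integral (e out))
#2 stroke at J1  (C2 integral (e out))
#3 stroke at R1  (J1: last free bond brings flow in)

b0 |J1
b1 |J1
b2 |J1
b3 |R1
b4 |J1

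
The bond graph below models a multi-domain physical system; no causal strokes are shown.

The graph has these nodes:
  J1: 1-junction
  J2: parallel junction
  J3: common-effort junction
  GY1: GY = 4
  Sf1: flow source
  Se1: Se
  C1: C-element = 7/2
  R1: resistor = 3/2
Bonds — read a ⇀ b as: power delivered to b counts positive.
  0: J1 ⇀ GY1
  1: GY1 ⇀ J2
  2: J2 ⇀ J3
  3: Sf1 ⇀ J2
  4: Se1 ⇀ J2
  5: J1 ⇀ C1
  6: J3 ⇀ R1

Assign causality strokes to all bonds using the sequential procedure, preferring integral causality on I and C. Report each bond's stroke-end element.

#0 stroke at GY1
#1 stroke at GY1
#2 stroke at J3
#3 stroke at Sf1
#4 stroke at J2
#5 stroke at J1
#6 stroke at R1

b3 →Sf1  (source Sf1 imposes f)
b4 →J2  (source Se1 imposes e)
b1 →GY1  (J2: bond 4 brought effort, rest push out)
b2 →J3  (0-jn J2 has e-setter on 4)
b6 →R1  (common-e at J3 fixed by 2)
b0 →GY1  (GY1 both-in/both-out from 1)
b5 →J1  (1-jn J1 has f-setter on 0)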